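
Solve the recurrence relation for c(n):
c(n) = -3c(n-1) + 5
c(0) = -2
First-order linear non-homogeneous.
Homogeneous solution: c_h(n) = A·(-3)^n.
Try constant particular solution c_p = K: K = -3K + 5 ⇒ K = \frac{5}{4}.
General: c(n) = A·(-3)^n + \frac{5}{4}.
Apply c(0) = -2: A + \frac{5}{4} = -2 ⇒ A = - \frac{13}{4}.
So c(n) = \frac{5}{4} - \frac{13 \left(-3\right)^{n}}{4}.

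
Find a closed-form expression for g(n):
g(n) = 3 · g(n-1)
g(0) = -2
Pure geometric recurrence with ratio 3.
By induction g(n) = g(0) · (3)^n = - 2 \cdot 3^{n}.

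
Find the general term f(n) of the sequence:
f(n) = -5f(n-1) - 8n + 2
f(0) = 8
First-order linear with linear forcing.
Homogeneous solution: f_h(n) = A·(-5)^n.
Try particular f_p(n) = pn + q. Substituting:
  pn + q = -5(p(n-1) + q) - 8n + 2.
Matching the n-coefficient: p = -5p - 8 ⇒ p = - \frac{4}{3}.
Matching constants: q = 5p - 5q + 2 ⇒ q = - \frac{7}{9}.
General: f(n) = A·(-5)^n - \frac{4 n}{3} - \frac{7}{9}.
Apply f(0) = 8: A - \frac{7}{9} = 8 ⇒ A = \frac{79}{9}.
So f(n) = \frac{79 \left(-5\right)^{n}}{9} - \frac{4 n}{3} - \frac{7}{9}.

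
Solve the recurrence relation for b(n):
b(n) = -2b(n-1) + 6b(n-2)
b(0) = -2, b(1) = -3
Characteristic equation: x² + 2x - 6 = 0.
Discriminant Δ = (-2)² + 4·(6) = 28.
Roots r₁,₂ = (-2 ± √28)/2, so r₁ = -1 + \sqrt{7}, r₂ = - \sqrt{7} - 1.
General solution: b(n) = A·r₁^n + B·r₂^n.
From the initial conditions, A + B = -2 and r₁A + r₂B = -3.
Since r₁ - r₂ = √28: A = (-3 - (-2)r₂)/√28 = -1 - \frac{5 \sqrt{7}}{14}, and B = -2 - A = -1 + \frac{5 \sqrt{7}}{14}.
So b(n) = \left(-1 - \frac{5 \sqrt{7}}{14}\right)\left(-1 + \sqrt{7}\right)^n + \left(-1 + \frac{5 \sqrt{7}}{14}\right)\left(- \sqrt{7} - 1\right)^n.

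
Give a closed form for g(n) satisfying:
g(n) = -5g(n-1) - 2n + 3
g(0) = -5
First-order linear with linear forcing.
Homogeneous solution: g_h(n) = A·(-5)^n.
Try particular g_p(n) = pn + q. Substituting:
  pn + q = -5(p(n-1) + q) - 2n + 3.
Matching the n-coefficient: p = -5p - 2 ⇒ p = - \frac{1}{3}.
Matching constants: q = 5p - 5q + 3 ⇒ q = \frac{2}{9}.
General: g(n) = A·(-5)^n - \frac{n}{3} + \frac{2}{9}.
Apply g(0) = -5: A + \frac{2}{9} = -5 ⇒ A = - \frac{47}{9}.
So g(n) = - \frac{47 \left(-5\right)^{n}}{9} - \frac{n}{3} + \frac{2}{9}.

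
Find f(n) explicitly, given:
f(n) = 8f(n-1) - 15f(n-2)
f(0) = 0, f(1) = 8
Characteristic equation: x² - 8x + 15 = 0, which factors as (x - (5))(x - (3)) = 0.
Roots r₁ = 5, r₂ = 3 (distinct).
General solution: f(n) = A·(5)^n + B·(3)^n.
From f(0) = 0: A + B = 0.
From f(1) = 8: 5A + 3B = 8.
Solving: A = 4, B = -4.
So f(n) = - 4 \cdot 3^{n} + 4 \cdot 5^{n}.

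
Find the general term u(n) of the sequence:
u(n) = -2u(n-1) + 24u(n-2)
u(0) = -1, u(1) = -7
Characteristic equation: x² + 2x - 24 = 0, which factors as (x - (4))(x - (-6)) = 0.
Roots r₁ = 4, r₂ = -6 (distinct).
General solution: u(n) = A·(4)^n + B·(-6)^n.
From u(0) = -1: A + B = -1.
From u(1) = -7: 4A - 6B = -7.
Solving: A = - \frac{13}{10}, B = \frac{3}{10}.
So u(n) = \frac{3 \left(-6\right)^{n}}{10} - \frac{13 \cdot 4^{n}}{10}.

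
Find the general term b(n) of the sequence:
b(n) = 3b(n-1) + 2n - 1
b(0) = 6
First-order linear with linear forcing.
Homogeneous solution: b_h(n) = A·(3)^n.
Try particular b_p(n) = pn + q. Substituting:
  pn + q = 3(p(n-1) + q) + 2n - 1.
Matching the n-coefficient: p = 3p + 2 ⇒ p = -1.
Matching constants: q = -3p + 3q - 1 ⇒ q = -1.
General: b(n) = A·(3)^n - n - 1.
Apply b(0) = 6: A - 1 = 6 ⇒ A = 7.
So b(n) = 7 \cdot 3^{n} - n - 1.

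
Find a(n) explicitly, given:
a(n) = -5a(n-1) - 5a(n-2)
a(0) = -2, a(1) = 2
Characteristic equation: x² + 5x + 5 = 0.
Discriminant Δ = (-5)² + 4·(-5) = 5.
Roots r₁,₂ = (-5 ± √5)/2, so r₁ = - \frac{5}{2} + \frac{\sqrt{5}}{2}, r₂ = - \frac{5}{2} - \frac{\sqrt{5}}{2}.
General solution: a(n) = A·r₁^n + B·r₂^n.
From the initial conditions, A + B = -2 and r₁A + r₂B = 2.
Since r₁ - r₂ = √5: A = (2 - (-2)r₂)/√5 = - \frac{3 \sqrt{5}}{5} - 1, and B = -2 - A = -1 + \frac{3 \sqrt{5}}{5}.
So a(n) = \left(- \frac{3 \sqrt{5}}{5} - 1\right)\left(- \frac{5}{2} + \frac{\sqrt{5}}{2}\right)^n + \left(-1 + \frac{3 \sqrt{5}}{5}\right)\left(- \frac{5}{2} - \frac{\sqrt{5}}{2}\right)^n.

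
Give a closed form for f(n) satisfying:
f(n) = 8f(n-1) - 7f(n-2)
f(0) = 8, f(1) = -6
Characteristic equation: x² - 8x + 7 = 0, which factors as (x - (7))(x - (1)) = 0.
Roots r₁ = 7, r₂ = 1 (distinct).
General solution: f(n) = A·(7)^n + B·(1)^n.
From f(0) = 8: A + B = 8.
From f(1) = -6: 7A + B = -6.
Solving: A = - \frac{7}{3}, B = \frac{31}{3}.
So f(n) = \frac{31}{3} - \frac{7 \cdot 7^{n}}{3}.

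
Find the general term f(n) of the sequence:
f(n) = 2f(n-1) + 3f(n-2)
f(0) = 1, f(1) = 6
Characteristic equation: x² - 2x - 3 = 0, which factors as (x - (3))(x - (-1)) = 0.
Roots r₁ = 3, r₂ = -1 (distinct).
General solution: f(n) = A·(3)^n + B·(-1)^n.
From f(0) = 1: A + B = 1.
From f(1) = 6: 3A - B = 6.
Solving: A = \frac{7}{4}, B = - \frac{3}{4}.
So f(n) = - \frac{3 \left(-1\right)^{n}}{4} + \frac{7 \cdot 3^{n}}{4}.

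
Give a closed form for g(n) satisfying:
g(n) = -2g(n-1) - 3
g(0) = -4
First-order linear non-homogeneous.
Homogeneous solution: g_h(n) = A·(-2)^n.
Try constant particular solution g_p = K: K = -2K - 3 ⇒ K = -1.
General: g(n) = A·(-2)^n - 1.
Apply g(0) = -4: A - 1 = -4 ⇒ A = -3.
So g(n) = - 3 \left(-2\right)^{n} - 1.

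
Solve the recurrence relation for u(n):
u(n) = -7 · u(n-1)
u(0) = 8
Pure geometric recurrence with ratio -7.
By induction u(n) = u(0) · (-7)^n = 8 \left(-7\right)^{n}.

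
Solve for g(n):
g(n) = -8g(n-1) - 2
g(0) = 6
First-order linear non-homogeneous.
Homogeneous solution: g_h(n) = A·(-8)^n.
Try constant particular solution g_p = K: K = -8K - 2 ⇒ K = - \frac{2}{9}.
General: g(n) = A·(-8)^n - \frac{2}{9}.
Apply g(0) = 6: A - \frac{2}{9} = 6 ⇒ A = \frac{56}{9}.
So g(n) = \frac{56 \left(-8\right)^{n}}{9} - \frac{2}{9}.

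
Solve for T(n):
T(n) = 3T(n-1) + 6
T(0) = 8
First-order linear non-homogeneous.
Homogeneous solution: T_h(n) = A·(3)^n.
Try constant particular solution T_p = K: K = 3K + 6 ⇒ K = -3.
General: T(n) = A·(3)^n - 3.
Apply T(0) = 8: A - 3 = 8 ⇒ A = 11.
So T(n) = 11 \cdot 3^{n} - 3.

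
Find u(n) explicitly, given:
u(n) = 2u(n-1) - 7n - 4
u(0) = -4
First-order linear with linear forcing.
Homogeneous solution: u_h(n) = A·(2)^n.
Try particular u_p(n) = pn + q. Substituting:
  pn + q = 2(p(n-1) + q) - 7n - 4.
Matching the n-coefficient: p = 2p - 7 ⇒ p = 7.
Matching constants: q = -2p + 2q - 4 ⇒ q = 18.
General: u(n) = A·(2)^n + 7 n + 18.
Apply u(0) = -4: A + 18 = -4 ⇒ A = -22.
So u(n) = - 22 \cdot 2^{n} + 7 n + 18.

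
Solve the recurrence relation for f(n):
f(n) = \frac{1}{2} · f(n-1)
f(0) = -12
Pure geometric recurrence with ratio \frac{1}{2}.
By induction f(n) = f(0) · (\frac{1}{2})^n = - 12 \cdot 2^{- n}.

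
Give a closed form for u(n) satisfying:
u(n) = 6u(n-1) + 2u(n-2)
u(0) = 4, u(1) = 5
Characteristic equation: x² - 6x - 2 = 0.
Discriminant Δ = (6)² + 4·(2) = 44.
Roots r₁,₂ = (6 ± √44)/2, so r₁ = 3 + \sqrt{11}, r₂ = 3 - \sqrt{11}.
General solution: u(n) = A·r₁^n + B·r₂^n.
From the initial conditions, A + B = 4 and r₁A + r₂B = 5.
Since r₁ - r₂ = √44: A = (5 - (4)r₂)/√44 = 2 - \frac{7 \sqrt{11}}{22}, and B = 4 - A = \frac{7 \sqrt{11}}{22} + 2.
So u(n) = \left(2 - \frac{7 \sqrt{11}}{22}\right)\left(3 + \sqrt{11}\right)^n + \left(\frac{7 \sqrt{11}}{22} + 2\right)\left(3 - \sqrt{11}\right)^n.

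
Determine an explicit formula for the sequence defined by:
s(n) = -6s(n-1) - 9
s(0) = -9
First-order linear non-homogeneous.
Homogeneous solution: s_h(n) = A·(-6)^n.
Try constant particular solution s_p = K: K = -6K - 9 ⇒ K = - \frac{9}{7}.
General: s(n) = A·(-6)^n - \frac{9}{7}.
Apply s(0) = -9: A - \frac{9}{7} = -9 ⇒ A = - \frac{54}{7}.
So s(n) = - \frac{54 \left(-6\right)^{n}}{7} - \frac{9}{7}.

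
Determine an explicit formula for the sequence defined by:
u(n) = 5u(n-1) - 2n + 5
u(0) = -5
First-order linear with linear forcing.
Homogeneous solution: u_h(n) = A·(5)^n.
Try particular u_p(n) = pn + q. Substituting:
  pn + q = 5(p(n-1) + q) - 2n + 5.
Matching the n-coefficient: p = 5p - 2 ⇒ p = \frac{1}{2}.
Matching constants: q = -5p + 5q + 5 ⇒ q = - \frac{5}{8}.
General: u(n) = A·(5)^n + \frac{n}{2} - \frac{5}{8}.
Apply u(0) = -5: A - \frac{5}{8} = -5 ⇒ A = - \frac{35}{8}.
So u(n) = - \frac{35 \cdot 5^{n}}{8} + \frac{n}{2} - \frac{5}{8}.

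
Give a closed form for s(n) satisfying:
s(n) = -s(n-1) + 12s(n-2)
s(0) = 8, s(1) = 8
Characteristic equation: x² + x - 12 = 0, which factors as (x - (-4))(x - (3)) = 0.
Roots r₁ = -4, r₂ = 3 (distinct).
General solution: s(n) = A·(-4)^n + B·(3)^n.
From s(0) = 8: A + B = 8.
From s(1) = 8: -4A + 3B = 8.
Solving: A = \frac{16}{7}, B = \frac{40}{7}.
So s(n) = \frac{16 \left(-4\right)^{n}}{7} + \frac{40 \cdot 3^{n}}{7}.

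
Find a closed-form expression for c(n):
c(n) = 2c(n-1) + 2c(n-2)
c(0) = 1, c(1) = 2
Characteristic equation: x² - 2x - 2 = 0.
Discriminant Δ = (2)² + 4·(2) = 12.
Roots r₁,₂ = (2 ± √12)/2, so r₁ = 1 + \sqrt{3}, r₂ = 1 - \sqrt{3}.
General solution: c(n) = A·r₁^n + B·r₂^n.
From the initial conditions, A + B = 1 and r₁A + r₂B = 2.
Since r₁ - r₂ = √12: A = (2 - (1)r₂)/√12 = \frac{\sqrt{3}}{6} + \frac{1}{2}, and B = 1 - A = \frac{1}{2} - \frac{\sqrt{3}}{6}.
So c(n) = \left(\frac{\sqrt{3}}{6} + \frac{1}{2}\right)\left(1 + \sqrt{3}\right)^n + \left(\frac{1}{2} - \frac{\sqrt{3}}{6}\right)\left(1 - \sqrt{3}\right)^n.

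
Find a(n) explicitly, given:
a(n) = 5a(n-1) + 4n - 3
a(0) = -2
First-order linear with linear forcing.
Homogeneous solution: a_h(n) = A·(5)^n.
Try particular a_p(n) = pn + q. Substituting:
  pn + q = 5(p(n-1) + q) + 4n - 3.
Matching the n-coefficient: p = 5p + 4 ⇒ p = -1.
Matching constants: q = -5p + 5q - 3 ⇒ q = - \frac{1}{2}.
General: a(n) = A·(5)^n - n - \frac{1}{2}.
Apply a(0) = -2: A - \frac{1}{2} = -2 ⇒ A = - \frac{3}{2}.
So a(n) = - \frac{3 \cdot 5^{n}}{2} - n - \frac{1}{2}.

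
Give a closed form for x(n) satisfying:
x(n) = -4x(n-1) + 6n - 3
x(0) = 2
First-order linear with linear forcing.
Homogeneous solution: x_h(n) = A·(-4)^n.
Try particular x_p(n) = pn + q. Substituting:
  pn + q = -4(p(n-1) + q) + 6n - 3.
Matching the n-coefficient: p = -4p + 6 ⇒ p = \frac{6}{5}.
Matching constants: q = 4p - 4q - 3 ⇒ q = \frac{9}{25}.
General: x(n) = A·(-4)^n + \frac{6 n}{5} + \frac{9}{25}.
Apply x(0) = 2: A + \frac{9}{25} = 2 ⇒ A = \frac{41}{25}.
So x(n) = \frac{41 \left(-4\right)^{n}}{25} + \frac{6 n}{5} + \frac{9}{25}.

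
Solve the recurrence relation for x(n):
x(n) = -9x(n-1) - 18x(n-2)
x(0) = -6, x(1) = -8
Characteristic equation: x² + 9x + 18 = 0, which factors as (x - (-3))(x - (-6)) = 0.
Roots r₁ = -3, r₂ = -6 (distinct).
General solution: x(n) = A·(-3)^n + B·(-6)^n.
From x(0) = -6: A + B = -6.
From x(1) = -8: -3A - 6B = -8.
Solving: A = - \frac{44}{3}, B = \frac{26}{3}.
So x(n) = - \frac{44 \left(-3\right)^{n}}{3} + \frac{26 \left(-6\right)^{n}}{3}.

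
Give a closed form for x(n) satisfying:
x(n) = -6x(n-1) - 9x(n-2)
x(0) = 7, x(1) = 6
Characteristic equation: x² + 6x + 9 = 0, which is (x - (-3))².
Repeated root r = -3.
General solution: x(n) = (A + Bn)·(-3)^n.
From x(0) = 7: A = 7.
From x(1) = 6: (A + B)·(-3) = 6 ⇒ B = -9.
So x(n) = \left(7 - 9 n\right) \cdot (-3)^n.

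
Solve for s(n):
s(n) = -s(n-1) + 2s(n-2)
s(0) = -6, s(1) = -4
Characteristic equation: x² + x - 2 = 0, which factors as (x - (-2))(x - (1)) = 0.
Roots r₁ = -2, r₂ = 1 (distinct).
General solution: s(n) = A·(-2)^n + B·(1)^n.
From s(0) = -6: A + B = -6.
From s(1) = -4: -2A + B = -4.
Solving: A = - \frac{2}{3}, B = - \frac{16}{3}.
So s(n) = - \frac{2 \left(-2\right)^{n}}{3} - \frac{16}{3}.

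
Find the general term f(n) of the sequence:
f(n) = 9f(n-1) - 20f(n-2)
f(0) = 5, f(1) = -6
Characteristic equation: x² - 9x + 20 = 0, which factors as (x - (4))(x - (5)) = 0.
Roots r₁ = 4, r₂ = 5 (distinct).
General solution: f(n) = A·(4)^n + B·(5)^n.
From f(0) = 5: A + B = 5.
From f(1) = -6: 4A + 5B = -6.
Solving: A = 31, B = -26.
So f(n) = 31 \cdot 4^{n} - 26 \cdot 5^{n}.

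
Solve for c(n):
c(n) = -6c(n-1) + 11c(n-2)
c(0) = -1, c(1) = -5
Characteristic equation: x² + 6x - 11 = 0.
Discriminant Δ = (-6)² + 4·(11) = 80.
Roots r₁,₂ = (-6 ± √80)/2, so r₁ = -3 + 2 \sqrt{5}, r₂ = - 2 \sqrt{5} - 3.
General solution: c(n) = A·r₁^n + B·r₂^n.
From the initial conditions, A + B = -1 and r₁A + r₂B = -5.
Since r₁ - r₂ = √80: A = (-5 - (-1)r₂)/√80 = - \frac{2 \sqrt{5}}{5} - \frac{1}{2}, and B = -1 - A = - \frac{1}{2} + \frac{2 \sqrt{5}}{5}.
So c(n) = \left(- \frac{2 \sqrt{5}}{5} - \frac{1}{2}\right)\left(-3 + 2 \sqrt{5}\right)^n + \left(- \frac{1}{2} + \frac{2 \sqrt{5}}{5}\right)\left(- 2 \sqrt{5} - 3\right)^n.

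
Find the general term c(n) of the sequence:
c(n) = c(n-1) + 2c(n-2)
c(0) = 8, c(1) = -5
Characteristic equation: x² - x - 2 = 0, which factors as (x - (2))(x - (-1)) = 0.
Roots r₁ = 2, r₂ = -1 (distinct).
General solution: c(n) = A·(2)^n + B·(-1)^n.
From c(0) = 8: A + B = 8.
From c(1) = -5: 2A - B = -5.
Solving: A = 1, B = 7.
So c(n) = 7 \left(-1\right)^{n} + 2^{n}.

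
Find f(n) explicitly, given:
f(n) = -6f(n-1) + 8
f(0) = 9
First-order linear non-homogeneous.
Homogeneous solution: f_h(n) = A·(-6)^n.
Try constant particular solution f_p = K: K = -6K + 8 ⇒ K = \frac{8}{7}.
General: f(n) = A·(-6)^n + \frac{8}{7}.
Apply f(0) = 9: A + \frac{8}{7} = 9 ⇒ A = \frac{55}{7}.
So f(n) = \frac{55 \left(-6\right)^{n}}{7} + \frac{8}{7}.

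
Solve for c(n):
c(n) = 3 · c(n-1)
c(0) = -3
Pure geometric recurrence with ratio 3.
By induction c(n) = c(0) · (3)^n = - 3 \cdot 3^{n}.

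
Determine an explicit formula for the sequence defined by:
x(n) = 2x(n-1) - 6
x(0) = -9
First-order linear non-homogeneous.
Homogeneous solution: x_h(n) = A·(2)^n.
Try constant particular solution x_p = K: K = 2K - 6 ⇒ K = 6.
General: x(n) = A·(2)^n + 6.
Apply x(0) = -9: A + 6 = -9 ⇒ A = -15.
So x(n) = 6 - 15 \cdot 2^{n}.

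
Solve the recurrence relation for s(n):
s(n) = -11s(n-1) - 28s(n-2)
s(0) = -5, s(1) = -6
Characteristic equation: x² + 11x + 28 = 0, which factors as (x - (-4))(x - (-7)) = 0.
Roots r₁ = -4, r₂ = -7 (distinct).
General solution: s(n) = A·(-4)^n + B·(-7)^n.
From s(0) = -5: A + B = -5.
From s(1) = -6: -4A - 7B = -6.
Solving: A = - \frac{41}{3}, B = \frac{26}{3}.
So s(n) = - \frac{41 \left(-4\right)^{n}}{3} + \frac{26 \left(-7\right)^{n}}{3}.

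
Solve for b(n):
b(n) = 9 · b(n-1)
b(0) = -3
Pure geometric recurrence with ratio 9.
By induction b(n) = b(0) · (9)^n = - 3 \cdot 9^{n}.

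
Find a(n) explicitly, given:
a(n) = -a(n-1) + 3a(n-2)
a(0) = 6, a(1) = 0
Characteristic equation: x² + x - 3 = 0.
Discriminant Δ = (-1)² + 4·(3) = 13.
Roots r₁,₂ = (-1 ± √13)/2, so r₁ = - \frac{1}{2} + \frac{\sqrt{13}}{2}, r₂ = - \frac{\sqrt{13}}{2} - \frac{1}{2}.
General solution: a(n) = A·r₁^n + B·r₂^n.
From the initial conditions, A + B = 6 and r₁A + r₂B = 0.
Since r₁ - r₂ = √13: A = (0 - (6)r₂)/√13 = \frac{3 \sqrt{13}}{13} + 3, and B = 6 - A = 3 - \frac{3 \sqrt{13}}{13}.
So a(n) = \left(\frac{3 \sqrt{13}}{13} + 3\right)\left(- \frac{1}{2} + \frac{\sqrt{13}}{2}\right)^n + \left(3 - \frac{3 \sqrt{13}}{13}\right)\left(- \frac{\sqrt{13}}{2} - \frac{1}{2}\right)^n.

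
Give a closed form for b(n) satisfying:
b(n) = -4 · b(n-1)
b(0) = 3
Pure geometric recurrence with ratio -4.
By induction b(n) = b(0) · (-4)^n = 3 \left(-4\right)^{n}.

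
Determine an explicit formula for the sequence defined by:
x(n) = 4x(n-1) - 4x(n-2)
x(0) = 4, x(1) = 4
Characteristic equation: x² - 4x + 4 = 0, which is (x - (2))².
Repeated root r = 2.
General solution: x(n) = (A + Bn)·(2)^n.
From x(0) = 4: A = 4.
From x(1) = 4: (A + B)·(2) = 4 ⇒ B = -2.
So x(n) = \left(4 - 2 n\right) \cdot (2)^n.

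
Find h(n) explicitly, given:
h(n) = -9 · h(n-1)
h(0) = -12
Pure geometric recurrence with ratio -9.
By induction h(n) = h(0) · (-9)^n = - 12 \left(-9\right)^{n}.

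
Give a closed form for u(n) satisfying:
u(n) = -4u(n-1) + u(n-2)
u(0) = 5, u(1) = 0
Characteristic equation: x² + 4x - 1 = 0.
Discriminant Δ = (-4)² + 4·(1) = 20.
Roots r₁,₂ = (-4 ± √20)/2, so r₁ = -2 + \sqrt{5}, r₂ = - \sqrt{5} - 2.
General solution: u(n) = A·r₁^n + B·r₂^n.
From the initial conditions, A + B = 5 and r₁A + r₂B = 0.
Since r₁ - r₂ = √20: A = (0 - (5)r₂)/√20 = \sqrt{5} + \frac{5}{2}, and B = 5 - A = \frac{5}{2} - \sqrt{5}.
So u(n) = \left(\sqrt{5} + \frac{5}{2}\right)\left(-2 + \sqrt{5}\right)^n + \left(\frac{5}{2} - \sqrt{5}\right)\left(- \sqrt{5} - 2\right)^n.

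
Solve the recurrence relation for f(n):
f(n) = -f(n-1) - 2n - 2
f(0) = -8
First-order linear with linear forcing.
Homogeneous solution: f_h(n) = A·(-1)^n.
Try particular f_p(n) = pn + q. Substituting:
  pn + q = -(p(n-1) + q) - 2n - 2.
Matching the n-coefficient: p = -p - 2 ⇒ p = -1.
Matching constants: q = p - q - 2 ⇒ q = - \frac{3}{2}.
General: f(n) = A·(-1)^n - n - \frac{3}{2}.
Apply f(0) = -8: A - \frac{3}{2} = -8 ⇒ A = - \frac{13}{2}.
So f(n) = - \frac{13 \left(-1\right)^{n}}{2} - n - \frac{3}{2}.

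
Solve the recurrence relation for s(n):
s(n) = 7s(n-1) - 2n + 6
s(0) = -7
First-order linear with linear forcing.
Homogeneous solution: s_h(n) = A·(7)^n.
Try particular s_p(n) = pn + q. Substituting:
  pn + q = 7(p(n-1) + q) - 2n + 6.
Matching the n-coefficient: p = 7p - 2 ⇒ p = \frac{1}{3}.
Matching constants: q = -7p + 7q + 6 ⇒ q = - \frac{11}{18}.
General: s(n) = A·(7)^n + \frac{n}{3} - \frac{11}{18}.
Apply s(0) = -7: A - \frac{11}{18} = -7 ⇒ A = - \frac{115}{18}.
So s(n) = - \frac{115 \cdot 7^{n}}{18} + \frac{n}{3} - \frac{11}{18}.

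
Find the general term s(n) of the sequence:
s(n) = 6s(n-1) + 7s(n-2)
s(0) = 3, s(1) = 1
Characteristic equation: x² - 6x - 7 = 0, which factors as (x - (7))(x - (-1)) = 0.
Roots r₁ = 7, r₂ = -1 (distinct).
General solution: s(n) = A·(7)^n + B·(-1)^n.
From s(0) = 3: A + B = 3.
From s(1) = 1: 7A - B = 1.
Solving: A = \frac{1}{2}, B = \frac{5}{2}.
So s(n) = \frac{5 \left(-1\right)^{n}}{2} + \frac{7^{n}}{2}.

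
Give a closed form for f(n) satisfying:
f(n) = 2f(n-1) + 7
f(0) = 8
First-order linear non-homogeneous.
Homogeneous solution: f_h(n) = A·(2)^n.
Try constant particular solution f_p = K: K = 2K + 7 ⇒ K = -7.
General: f(n) = A·(2)^n - 7.
Apply f(0) = 8: A - 7 = 8 ⇒ A = 15.
So f(n) = 15 \cdot 2^{n} - 7.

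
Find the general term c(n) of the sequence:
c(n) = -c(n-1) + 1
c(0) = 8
First-order linear non-homogeneous.
Homogeneous solution: c_h(n) = A·(-1)^n.
Try constant particular solution c_p = K: K = -K + 1 ⇒ K = \frac{1}{2}.
General: c(n) = A·(-1)^n + \frac{1}{2}.
Apply c(0) = 8: A + \frac{1}{2} = 8 ⇒ A = \frac{15}{2}.
So c(n) = \frac{15 \left(-1\right)^{n}}{2} + \frac{1}{2}.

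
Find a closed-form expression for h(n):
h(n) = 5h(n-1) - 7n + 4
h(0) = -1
First-order linear with linear forcing.
Homogeneous solution: h_h(n) = A·(5)^n.
Try particular h_p(n) = pn + q. Substituting:
  pn + q = 5(p(n-1) + q) - 7n + 4.
Matching the n-coefficient: p = 5p - 7 ⇒ p = \frac{7}{4}.
Matching constants: q = -5p + 5q + 4 ⇒ q = \frac{19}{16}.
General: h(n) = A·(5)^n + \frac{7 n}{4} + \frac{19}{16}.
Apply h(0) = -1: A + \frac{19}{16} = -1 ⇒ A = - \frac{35}{16}.
So h(n) = - \frac{35 \cdot 5^{n}}{16} + \frac{7 n}{4} + \frac{19}{16}.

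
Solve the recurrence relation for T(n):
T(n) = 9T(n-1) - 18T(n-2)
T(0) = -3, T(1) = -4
Characteristic equation: x² - 9x + 18 = 0, which factors as (x - (3))(x - (6)) = 0.
Roots r₁ = 3, r₂ = 6 (distinct).
General solution: T(n) = A·(3)^n + B·(6)^n.
From T(0) = -3: A + B = -3.
From T(1) = -4: 3A + 6B = -4.
Solving: A = - \frac{14}{3}, B = \frac{5}{3}.
So T(n) = - \frac{14 \cdot 3^{n}}{3} + \frac{5 \cdot 6^{n}}{3}.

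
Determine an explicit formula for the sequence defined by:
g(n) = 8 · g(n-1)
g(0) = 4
Pure geometric recurrence with ratio 8.
By induction g(n) = g(0) · (8)^n = 4 \cdot 8^{n}.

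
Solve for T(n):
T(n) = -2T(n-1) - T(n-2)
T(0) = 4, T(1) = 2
Characteristic equation: x² + 2x + 1 = 0, which is (x - (-1))².
Repeated root r = -1.
General solution: T(n) = (A + Bn)·(-1)^n.
From T(0) = 4: A = 4.
From T(1) = 2: (A + B)·(-1) = 2 ⇒ B = -6.
So T(n) = \left(4 - 6 n\right) \cdot (-1)^n.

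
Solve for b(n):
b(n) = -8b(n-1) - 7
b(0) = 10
First-order linear non-homogeneous.
Homogeneous solution: b_h(n) = A·(-8)^n.
Try constant particular solution b_p = K: K = -8K - 7 ⇒ K = - \frac{7}{9}.
General: b(n) = A·(-8)^n - \frac{7}{9}.
Apply b(0) = 10: A - \frac{7}{9} = 10 ⇒ A = \frac{97}{9}.
So b(n) = \frac{97 \left(-8\right)^{n}}{9} - \frac{7}{9}.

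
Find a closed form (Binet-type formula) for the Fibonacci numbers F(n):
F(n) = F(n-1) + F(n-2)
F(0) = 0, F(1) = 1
This is the Fibonacci sequence.
Characteristic equation: x² - x - 1 = 0; roots r₁ = \frac{1}{2} + \frac{\sqrt{5}}{2}, r₂ = \frac{1}{2} - \frac{\sqrt{5}}{2}.
General: F(n) = A·r₁^n + B·r₂^n. Solving with F(0)=0, F(1)=1 gives A = \frac{\sqrt{5}}{5}, B = - \frac{\sqrt{5}}{5}.
So F(n) = \frac{2^{- n} \sqrt{5} \left(- \left(1 - \sqrt{5}\right)^{n} + \left(1 + \sqrt{5}\right)^{n}\right)}{5}.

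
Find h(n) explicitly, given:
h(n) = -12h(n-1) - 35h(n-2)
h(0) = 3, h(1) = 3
Characteristic equation: x² + 12x + 35 = 0, which factors as (x - (-7))(x - (-5)) = 0.
Roots r₁ = -7, r₂ = -5 (distinct).
General solution: h(n) = A·(-7)^n + B·(-5)^n.
From h(0) = 3: A + B = 3.
From h(1) = 3: -7A - 5B = 3.
Solving: A = -9, B = 12.
So h(n) = 12 \left(-5\right)^{n} - 9 \left(-7\right)^{n}.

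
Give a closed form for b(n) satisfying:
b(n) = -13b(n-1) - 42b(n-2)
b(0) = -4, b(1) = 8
Characteristic equation: x² + 13x + 42 = 0, which factors as (x - (-6))(x - (-7)) = 0.
Roots r₁ = -6, r₂ = -7 (distinct).
General solution: b(n) = A·(-6)^n + B·(-7)^n.
From b(0) = -4: A + B = -4.
From b(1) = 8: -6A - 7B = 8.
Solving: A = -20, B = 16.
So b(n) = - 20 \left(-6\right)^{n} + 16 \left(-7\right)^{n}.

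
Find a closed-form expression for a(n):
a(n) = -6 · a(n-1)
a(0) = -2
Pure geometric recurrence with ratio -6.
By induction a(n) = a(0) · (-6)^n = - 2 \left(-6\right)^{n}.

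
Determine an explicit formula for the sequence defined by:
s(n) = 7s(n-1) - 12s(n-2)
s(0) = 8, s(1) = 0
Characteristic equation: x² - 7x + 12 = 0, which factors as (x - (4))(x - (3)) = 0.
Roots r₁ = 4, r₂ = 3 (distinct).
General solution: s(n) = A·(4)^n + B·(3)^n.
From s(0) = 8: A + B = 8.
From s(1) = 0: 4A + 3B = 0.
Solving: A = -24, B = 32.
So s(n) = 32 \cdot 3^{n} - 24 \cdot 4^{n}.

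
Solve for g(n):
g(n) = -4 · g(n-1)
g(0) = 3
Pure geometric recurrence with ratio -4.
By induction g(n) = g(0) · (-4)^n = 3 \left(-4\right)^{n}.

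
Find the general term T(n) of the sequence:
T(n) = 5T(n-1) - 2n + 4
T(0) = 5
First-order linear with linear forcing.
Homogeneous solution: T_h(n) = A·(5)^n.
Try particular T_p(n) = pn + q. Substituting:
  pn + q = 5(p(n-1) + q) - 2n + 4.
Matching the n-coefficient: p = 5p - 2 ⇒ p = \frac{1}{2}.
Matching constants: q = -5p + 5q + 4 ⇒ q = - \frac{3}{8}.
General: T(n) = A·(5)^n + \frac{n}{2} - \frac{3}{8}.
Apply T(0) = 5: A - \frac{3}{8} = 5 ⇒ A = \frac{43}{8}.
So T(n) = \frac{43 \cdot 5^{n}}{8} + \frac{n}{2} - \frac{3}{8}.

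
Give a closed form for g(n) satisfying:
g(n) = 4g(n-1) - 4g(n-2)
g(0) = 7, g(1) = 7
Characteristic equation: x² - 4x + 4 = 0, which is (x - (2))².
Repeated root r = 2.
General solution: g(n) = (A + Bn)·(2)^n.
From g(0) = 7: A = 7.
From g(1) = 7: (A + B)·(2) = 7 ⇒ B = - \frac{7}{2}.
So g(n) = \left(7 - \frac{7 n}{2}\right) \cdot (2)^n.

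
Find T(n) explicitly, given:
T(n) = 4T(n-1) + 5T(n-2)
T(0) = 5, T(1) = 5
Characteristic equation: x² - 4x - 5 = 0, which factors as (x - (-1))(x - (5)) = 0.
Roots r₁ = -1, r₂ = 5 (distinct).
General solution: T(n) = A·(-1)^n + B·(5)^n.
From T(0) = 5: A + B = 5.
From T(1) = 5: -A + 5B = 5.
Solving: A = \frac{10}{3}, B = \frac{5}{3}.
So T(n) = \frac{10 \left(-1\right)^{n}}{3} + \frac{5 \cdot 5^{n}}{3}.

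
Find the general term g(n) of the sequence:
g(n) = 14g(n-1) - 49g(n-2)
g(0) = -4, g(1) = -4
Characteristic equation: x² - 14x + 49 = 0, which is (x - (7))².
Repeated root r = 7.
General solution: g(n) = (A + Bn)·(7)^n.
From g(0) = -4: A = -4.
From g(1) = -4: (A + B)·(7) = -4 ⇒ B = \frac{24}{7}.
So g(n) = \left(\frac{24 n}{7} - 4\right) \cdot (7)^n.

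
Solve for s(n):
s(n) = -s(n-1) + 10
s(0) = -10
First-order linear non-homogeneous.
Homogeneous solution: s_h(n) = A·(-1)^n.
Try constant particular solution s_p = K: K = -K + 10 ⇒ K = 5.
General: s(n) = A·(-1)^n + 5.
Apply s(0) = -10: A + 5 = -10 ⇒ A = -15.
So s(n) = 5 - 15 \left(-1\right)^{n}.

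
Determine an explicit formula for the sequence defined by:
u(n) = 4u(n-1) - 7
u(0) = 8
First-order linear non-homogeneous.
Homogeneous solution: u_h(n) = A·(4)^n.
Try constant particular solution u_p = K: K = 4K - 7 ⇒ K = \frac{7}{3}.
General: u(n) = A·(4)^n + \frac{7}{3}.
Apply u(0) = 8: A + \frac{7}{3} = 8 ⇒ A = \frac{17}{3}.
So u(n) = \frac{17 \cdot 4^{n}}{3} + \frac{7}{3}.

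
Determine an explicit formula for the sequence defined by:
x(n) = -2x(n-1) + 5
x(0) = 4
First-order linear non-homogeneous.
Homogeneous solution: x_h(n) = A·(-2)^n.
Try constant particular solution x_p = K: K = -2K + 5 ⇒ K = \frac{5}{3}.
General: x(n) = A·(-2)^n + \frac{5}{3}.
Apply x(0) = 4: A + \frac{5}{3} = 4 ⇒ A = \frac{7}{3}.
So x(n) = \frac{7 \left(-2\right)^{n}}{3} + \frac{5}{3}.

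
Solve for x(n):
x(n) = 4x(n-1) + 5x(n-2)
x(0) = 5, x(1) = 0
Characteristic equation: x² - 4x - 5 = 0, which factors as (x - (-1))(x - (5)) = 0.
Roots r₁ = -1, r₂ = 5 (distinct).
General solution: x(n) = A·(-1)^n + B·(5)^n.
From x(0) = 5: A + B = 5.
From x(1) = 0: -A + 5B = 0.
Solving: A = \frac{25}{6}, B = \frac{5}{6}.
So x(n) = \frac{25 \left(-1\right)^{n}}{6} + \frac{5 \cdot 5^{n}}{6}.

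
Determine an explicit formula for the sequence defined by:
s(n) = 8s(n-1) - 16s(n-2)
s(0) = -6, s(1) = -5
Characteristic equation: x² - 8x + 16 = 0, which is (x - (4))².
Repeated root r = 4.
General solution: s(n) = (A + Bn)·(4)^n.
From s(0) = -6: A = -6.
From s(1) = -5: (A + B)·(4) = -5 ⇒ B = \frac{19}{4}.
So s(n) = \left(\frac{19 n}{4} - 6\right) \cdot (4)^n.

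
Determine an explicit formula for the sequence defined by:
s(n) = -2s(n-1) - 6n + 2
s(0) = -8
First-order linear with linear forcing.
Homogeneous solution: s_h(n) = A·(-2)^n.
Try particular s_p(n) = pn + q. Substituting:
  pn + q = -2(p(n-1) + q) - 6n + 2.
Matching the n-coefficient: p = -2p - 6 ⇒ p = -2.
Matching constants: q = 2p - 2q + 2 ⇒ q = - \frac{2}{3}.
General: s(n) = A·(-2)^n - 2 n - \frac{2}{3}.
Apply s(0) = -8: A - \frac{2}{3} = -8 ⇒ A = - \frac{22}{3}.
So s(n) = - \frac{22 \left(-2\right)^{n}}{3} - 2 n - \frac{2}{3}.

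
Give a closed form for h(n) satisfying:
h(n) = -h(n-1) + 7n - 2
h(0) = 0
First-order linear with linear forcing.
Homogeneous solution: h_h(n) = A·(-1)^n.
Try particular h_p(n) = pn + q. Substituting:
  pn + q = -(p(n-1) + q) + 7n - 2.
Matching the n-coefficient: p = -p + 7 ⇒ p = \frac{7}{2}.
Matching constants: q = p - q - 2 ⇒ q = \frac{3}{4}.
General: h(n) = A·(-1)^n + \frac{7 n}{2} + \frac{3}{4}.
Apply h(0) = 0: A + \frac{3}{4} = 0 ⇒ A = - \frac{3}{4}.
So h(n) = - \frac{3 \left(-1\right)^{n}}{4} + \frac{7 n}{2} + \frac{3}{4}.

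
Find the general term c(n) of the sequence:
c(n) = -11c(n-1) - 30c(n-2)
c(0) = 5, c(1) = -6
Characteristic equation: x² + 11x + 30 = 0, which factors as (x - (-5))(x - (-6)) = 0.
Roots r₁ = -5, r₂ = -6 (distinct).
General solution: c(n) = A·(-5)^n + B·(-6)^n.
From c(0) = 5: A + B = 5.
From c(1) = -6: -5A - 6B = -6.
Solving: A = 24, B = -19.
So c(n) = 24 \left(-5\right)^{n} - 19 \left(-6\right)^{n}.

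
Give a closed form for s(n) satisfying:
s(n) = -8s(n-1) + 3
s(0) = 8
First-order linear non-homogeneous.
Homogeneous solution: s_h(n) = A·(-8)^n.
Try constant particular solution s_p = K: K = -8K + 3 ⇒ K = \frac{1}{3}.
General: s(n) = A·(-8)^n + \frac{1}{3}.
Apply s(0) = 8: A + \frac{1}{3} = 8 ⇒ A = \frac{23}{3}.
So s(n) = \frac{23 \left(-8\right)^{n}}{3} + \frac{1}{3}.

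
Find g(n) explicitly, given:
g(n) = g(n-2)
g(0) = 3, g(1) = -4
Characteristic equation: x² - 1 = 0, which factors as (x - (1))(x - (-1)) = 0.
Roots r₁ = 1, r₂ = -1 (distinct).
General solution: g(n) = A·(1)^n + B·(-1)^n.
From g(0) = 3: A + B = 3.
From g(1) = -4: A - B = -4.
Solving: A = - \frac{1}{2}, B = \frac{7}{2}.
So g(n) = \frac{7 \left(-1\right)^{n}}{2} - \frac{1}{2}.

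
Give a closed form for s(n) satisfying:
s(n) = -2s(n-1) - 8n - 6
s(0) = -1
First-order linear with linear forcing.
Homogeneous solution: s_h(n) = A·(-2)^n.
Try particular s_p(n) = pn + q. Substituting:
  pn + q = -2(p(n-1) + q) - 8n - 6.
Matching the n-coefficient: p = -2p - 8 ⇒ p = - \frac{8}{3}.
Matching constants: q = 2p - 2q - 6 ⇒ q = - \frac{34}{9}.
General: s(n) = A·(-2)^n - \frac{8 n}{3} - \frac{34}{9}.
Apply s(0) = -1: A - \frac{34}{9} = -1 ⇒ A = \frac{25}{9}.
So s(n) = \frac{25 \left(-2\right)^{n}}{9} - \frac{8 n}{3} - \frac{34}{9}.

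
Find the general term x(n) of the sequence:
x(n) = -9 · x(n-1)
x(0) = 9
Pure geometric recurrence with ratio -9.
By induction x(n) = x(0) · (-9)^n = 9 \left(-9\right)^{n}.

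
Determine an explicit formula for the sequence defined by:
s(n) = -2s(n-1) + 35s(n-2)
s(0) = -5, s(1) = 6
Characteristic equation: x² + 2x - 35 = 0, which factors as (x - (-7))(x - (5)) = 0.
Roots r₁ = -7, r₂ = 5 (distinct).
General solution: s(n) = A·(-7)^n + B·(5)^n.
From s(0) = -5: A + B = -5.
From s(1) = 6: -7A + 5B = 6.
Solving: A = - \frac{31}{12}, B = - \frac{29}{12}.
So s(n) = - \frac{31 \left(-7\right)^{n}}{12} - \frac{29 \cdot 5^{n}}{12}.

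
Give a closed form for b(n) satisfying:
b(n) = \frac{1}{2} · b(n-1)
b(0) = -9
Pure geometric recurrence with ratio \frac{1}{2}.
By induction b(n) = b(0) · (\frac{1}{2})^n = - 9 \cdot 2^{- n}.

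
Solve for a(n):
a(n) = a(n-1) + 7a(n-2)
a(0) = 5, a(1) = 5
Characteristic equation: x² - x - 7 = 0.
Discriminant Δ = (1)² + 4·(7) = 29.
Roots r₁,₂ = (1 ± √29)/2, so r₁ = \frac{1}{2} + \frac{\sqrt{29}}{2}, r₂ = \frac{1}{2} - \frac{\sqrt{29}}{2}.
General solution: a(n) = A·r₁^n + B·r₂^n.
From the initial conditions, A + B = 5 and r₁A + r₂B = 5.
Since r₁ - r₂ = √29: A = (5 - (5)r₂)/√29 = \frac{5 \sqrt{29}}{58} + \frac{5}{2}, and B = 5 - A = \frac{5}{2} - \frac{5 \sqrt{29}}{58}.
So a(n) = \left(\frac{5 \sqrt{29}}{58} + \frac{5}{2}\right)\left(\frac{1}{2} + \frac{\sqrt{29}}{2}\right)^n + \left(\frac{5}{2} - \frac{5 \sqrt{29}}{58}\right)\left(\frac{1}{2} - \frac{\sqrt{29}}{2}\right)^n.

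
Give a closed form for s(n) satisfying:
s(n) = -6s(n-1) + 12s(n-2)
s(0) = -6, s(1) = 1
Characteristic equation: x² + 6x - 12 = 0.
Discriminant Δ = (-6)² + 4·(12) = 84.
Roots r₁,₂ = (-6 ± √84)/2, so r₁ = -3 + \sqrt{21}, r₂ = - \sqrt{21} - 3.
General solution: s(n) = A·r₁^n + B·r₂^n.
From the initial conditions, A + B = -6 and r₁A + r₂B = 1.
Since r₁ - r₂ = √84: A = (1 - (-6)r₂)/√84 = -3 - \frac{17 \sqrt{21}}{42}, and B = -6 - A = -3 + \frac{17 \sqrt{21}}{42}.
So s(n) = \left(-3 - \frac{17 \sqrt{21}}{42}\right)\left(-3 + \sqrt{21}\right)^n + \left(-3 + \frac{17 \sqrt{21}}{42}\right)\left(- \sqrt{21} - 3\right)^n.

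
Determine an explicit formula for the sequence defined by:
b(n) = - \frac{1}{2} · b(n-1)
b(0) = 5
Pure geometric recurrence with ratio - \frac{1}{2}.
By induction b(n) = b(0) · (- \frac{1}{2})^n = 5 \left(- \frac{1}{2}\right)^{n}.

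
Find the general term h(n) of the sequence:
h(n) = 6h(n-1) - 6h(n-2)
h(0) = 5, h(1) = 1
Characteristic equation: x² - 6x + 6 = 0.
Discriminant Δ = (6)² + 4·(-6) = 12.
Roots r₁,₂ = (6 ± √12)/2, so r₁ = \sqrt{3} + 3, r₂ = 3 - \sqrt{3}.
General solution: h(n) = A·r₁^n + B·r₂^n.
From the initial conditions, A + B = 5 and r₁A + r₂B = 1.
Since r₁ - r₂ = √12: A = (1 - (5)r₂)/√12 = \frac{5}{2} - \frac{7 \sqrt{3}}{3}, and B = 5 - A = \frac{5}{2} + \frac{7 \sqrt{3}}{3}.
So h(n) = \left(\frac{5}{2} - \frac{7 \sqrt{3}}{3}\right)\left(\sqrt{3} + 3\right)^n + \left(\frac{5}{2} + \frac{7 \sqrt{3}}{3}\right)\left(3 - \sqrt{3}\right)^n.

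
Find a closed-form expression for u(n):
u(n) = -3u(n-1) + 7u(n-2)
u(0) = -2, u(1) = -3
Characteristic equation: x² + 3x - 7 = 0.
Discriminant Δ = (-3)² + 4·(7) = 37.
Roots r₁,₂ = (-3 ± √37)/2, so r₁ = - \frac{3}{2} + \frac{\sqrt{37}}{2}, r₂ = - \frac{\sqrt{37}}{2} - \frac{3}{2}.
General solution: u(n) = A·r₁^n + B·r₂^n.
From the initial conditions, A + B = -2 and r₁A + r₂B = -3.
Since r₁ - r₂ = √37: A = (-3 - (-2)r₂)/√37 = -1 - \frac{6 \sqrt{37}}{37}, and B = -2 - A = -1 + \frac{6 \sqrt{37}}{37}.
So u(n) = \left(-1 - \frac{6 \sqrt{37}}{37}\right)\left(- \frac{3}{2} + \frac{\sqrt{37}}{2}\right)^n + \left(-1 + \frac{6 \sqrt{37}}{37}\right)\left(- \frac{\sqrt{37}}{2} - \frac{3}{2}\right)^n.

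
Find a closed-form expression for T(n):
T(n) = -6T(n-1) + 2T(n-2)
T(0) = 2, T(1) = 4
Characteristic equation: x² + 6x - 2 = 0.
Discriminant Δ = (-6)² + 4·(2) = 44.
Roots r₁,₂ = (-6 ± √44)/2, so r₁ = -3 + \sqrt{11}, r₂ = - \sqrt{11} - 3.
General solution: T(n) = A·r₁^n + B·r₂^n.
From the initial conditions, A + B = 2 and r₁A + r₂B = 4.
Since r₁ - r₂ = √44: A = (4 - (2)r₂)/√44 = 1 + \frac{5 \sqrt{11}}{11}, and B = 2 - A = 1 - \frac{5 \sqrt{11}}{11}.
So T(n) = \left(1 + \frac{5 \sqrt{11}}{11}\right)\left(-3 + \sqrt{11}\right)^n + \left(1 - \frac{5 \sqrt{11}}{11}\right)\left(- \sqrt{11} - 3\right)^n.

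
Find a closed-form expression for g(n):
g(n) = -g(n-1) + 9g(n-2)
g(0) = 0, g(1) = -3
Characteristic equation: x² + x - 9 = 0.
Discriminant Δ = (-1)² + 4·(9) = 37.
Roots r₁,₂ = (-1 ± √37)/2, so r₁ = - \frac{1}{2} + \frac{\sqrt{37}}{2}, r₂ = - \frac{\sqrt{37}}{2} - \frac{1}{2}.
General solution: g(n) = A·r₁^n + B·r₂^n.
From the initial conditions, A + B = 0 and r₁A + r₂B = -3.
Since r₁ - r₂ = √37: A = (-3 - (0)r₂)/√37 = - \frac{3 \sqrt{37}}{37}, and B = 0 - A = \frac{3 \sqrt{37}}{37}.
So g(n) = \left(- \frac{3 \sqrt{37}}{37}\right)\left(- \frac{1}{2} + \frac{\sqrt{37}}{2}\right)^n + \left(\frac{3 \sqrt{37}}{37}\right)\left(- \frac{\sqrt{37}}{2} - \frac{1}{2}\right)^n.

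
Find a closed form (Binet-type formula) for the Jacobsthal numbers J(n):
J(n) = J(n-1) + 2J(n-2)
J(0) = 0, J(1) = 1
This is the Jacobsthal sequence.
Characteristic equation: x² - x - 2 = 0; roots r₁ = 2, r₂ = -1.
General: J(n) = A·r₁^n + B·r₂^n. Solving with J(0)=0, J(1)=1 gives A = \frac{1}{3}, B = - \frac{1}{3}.
So J(n) = - \frac{\left(-1\right)^{n}}{3} + \frac{2^{n}}{3}.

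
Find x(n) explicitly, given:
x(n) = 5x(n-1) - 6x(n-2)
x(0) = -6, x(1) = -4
Characteristic equation: x² - 5x + 6 = 0, which factors as (x - (3))(x - (2)) = 0.
Roots r₁ = 3, r₂ = 2 (distinct).
General solution: x(n) = A·(3)^n + B·(2)^n.
From x(0) = -6: A + B = -6.
From x(1) = -4: 3A + 2B = -4.
Solving: A = 8, B = -14.
So x(n) = - 14 \cdot 2^{n} + 8 \cdot 3^{n}.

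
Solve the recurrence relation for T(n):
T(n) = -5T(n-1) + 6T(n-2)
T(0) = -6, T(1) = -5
Characteristic equation: x² + 5x - 6 = 0, which factors as (x - (1))(x - (-6)) = 0.
Roots r₁ = 1, r₂ = -6 (distinct).
General solution: T(n) = A·(1)^n + B·(-6)^n.
From T(0) = -6: A + B = -6.
From T(1) = -5: A - 6B = -5.
Solving: A = - \frac{41}{7}, B = - \frac{1}{7}.
So T(n) = - \frac{\left(-6\right)^{n}}{7} - \frac{41}{7}.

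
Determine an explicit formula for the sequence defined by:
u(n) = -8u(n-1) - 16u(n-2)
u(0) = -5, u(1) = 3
Characteristic equation: x² + 8x + 16 = 0, which is (x - (-4))².
Repeated root r = -4.
General solution: u(n) = (A + Bn)·(-4)^n.
From u(0) = -5: A = -5.
From u(1) = 3: (A + B)·(-4) = 3 ⇒ B = \frac{17}{4}.
So u(n) = \left(\frac{17 n}{4} - 5\right) \cdot (-4)^n.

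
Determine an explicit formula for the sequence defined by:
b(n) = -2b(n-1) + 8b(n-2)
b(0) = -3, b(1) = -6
Characteristic equation: x² + 2x - 8 = 0, which factors as (x - (-4))(x - (2)) = 0.
Roots r₁ = -4, r₂ = 2 (distinct).
General solution: b(n) = A·(-4)^n + B·(2)^n.
From b(0) = -3: A + B = -3.
From b(1) = -6: -4A + 2B = -6.
Solving: A = 0, B = -3.
So b(n) = - 3 \cdot 2^{n}.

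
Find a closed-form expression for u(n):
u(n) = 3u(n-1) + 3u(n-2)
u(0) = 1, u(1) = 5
Characteristic equation: x² - 3x - 3 = 0.
Discriminant Δ = (3)² + 4·(3) = 21.
Roots r₁,₂ = (3 ± √21)/2, so r₁ = \frac{3}{2} + \frac{\sqrt{21}}{2}, r₂ = \frac{3}{2} - \frac{\sqrt{21}}{2}.
General solution: u(n) = A·r₁^n + B·r₂^n.
From the initial conditions, A + B = 1 and r₁A + r₂B = 5.
Since r₁ - r₂ = √21: A = (5 - (1)r₂)/√21 = \frac{1}{2} + \frac{\sqrt{21}}{6}, and B = 1 - A = \frac{1}{2} - \frac{\sqrt{21}}{6}.
So u(n) = \left(\frac{1}{2} + \frac{\sqrt{21}}{6}\right)\left(\frac{3}{2} + \frac{\sqrt{21}}{2}\right)^n + \left(\frac{1}{2} - \frac{\sqrt{21}}{6}\right)\left(\frac{3}{2} - \frac{\sqrt{21}}{2}\right)^n.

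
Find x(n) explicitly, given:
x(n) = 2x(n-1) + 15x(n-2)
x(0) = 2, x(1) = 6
Characteristic equation: x² - 2x - 15 = 0, which factors as (x - (5))(x - (-3)) = 0.
Roots r₁ = 5, r₂ = -3 (distinct).
General solution: x(n) = A·(5)^n + B·(-3)^n.
From x(0) = 2: A + B = 2.
From x(1) = 6: 5A - 3B = 6.
Solving: A = \frac{3}{2}, B = \frac{1}{2}.
So x(n) = \frac{\left(-3\right)^{n}}{2} + \frac{3 \cdot 5^{n}}{2}.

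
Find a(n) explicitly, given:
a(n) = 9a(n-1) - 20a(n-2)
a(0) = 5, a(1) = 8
Characteristic equation: x² - 9x + 20 = 0, which factors as (x - (5))(x - (4)) = 0.
Roots r₁ = 5, r₂ = 4 (distinct).
General solution: a(n) = A·(5)^n + B·(4)^n.
From a(0) = 5: A + B = 5.
From a(1) = 8: 5A + 4B = 8.
Solving: A = -12, B = 17.
So a(n) = 17 \cdot 4^{n} - 12 \cdot 5^{n}.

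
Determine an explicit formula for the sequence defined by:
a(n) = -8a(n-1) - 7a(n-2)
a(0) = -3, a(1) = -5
Characteristic equation: x² + 8x + 7 = 0, which factors as (x - (-7))(x - (-1)) = 0.
Roots r₁ = -7, r₂ = -1 (distinct).
General solution: a(n) = A·(-7)^n + B·(-1)^n.
From a(0) = -3: A + B = -3.
From a(1) = -5: -7A - B = -5.
Solving: A = \frac{4}{3}, B = - \frac{13}{3}.
So a(n) = - \frac{13 \left(-1\right)^{n}}{3} + \frac{4 \left(-7\right)^{n}}{3}.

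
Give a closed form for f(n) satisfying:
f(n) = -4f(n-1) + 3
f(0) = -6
First-order linear non-homogeneous.
Homogeneous solution: f_h(n) = A·(-4)^n.
Try constant particular solution f_p = K: K = -4K + 3 ⇒ K = \frac{3}{5}.
General: f(n) = A·(-4)^n + \frac{3}{5}.
Apply f(0) = -6: A + \frac{3}{5} = -6 ⇒ A = - \frac{33}{5}.
So f(n) = \frac{3}{5} - \frac{33 \left(-4\right)^{n}}{5}.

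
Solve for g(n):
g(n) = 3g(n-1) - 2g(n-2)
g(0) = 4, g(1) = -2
Characteristic equation: x² - 3x + 2 = 0, which factors as (x - (1))(x - (2)) = 0.
Roots r₁ = 1, r₂ = 2 (distinct).
General solution: g(n) = A·(1)^n + B·(2)^n.
From g(0) = 4: A + B = 4.
From g(1) = -2: A + 2B = -2.
Solving: A = 10, B = -6.
So g(n) = 10 - 6 \cdot 2^{n}.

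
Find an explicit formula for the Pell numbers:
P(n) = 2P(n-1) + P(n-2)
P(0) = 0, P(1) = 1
This is the Pell sequence.
Characteristic equation: x² - 2x - 1 = 0; roots r₁ = 1 + \sqrt{2}, r₂ = 1 - \sqrt{2}.
General: P(n) = A·r₁^n + B·r₂^n. Solving with P(0)=0, P(1)=1 gives A = \frac{\sqrt{2}}{4}, B = - \frac{\sqrt{2}}{4}.
So P(n) = \frac{\sqrt{2} \left(- \left(1 - \sqrt{2}\right)^{n} + \left(1 + \sqrt{2}\right)^{n}\right)}{4}.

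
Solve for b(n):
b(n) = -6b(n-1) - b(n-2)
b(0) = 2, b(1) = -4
Characteristic equation: x² + 6x + 1 = 0.
Discriminant Δ = (-6)² + 4·(-1) = 32.
Roots r₁,₂ = (-6 ± √32)/2, so r₁ = -3 + 2 \sqrt{2}, r₂ = -3 - 2 \sqrt{2}.
General solution: b(n) = A·r₁^n + B·r₂^n.
From the initial conditions, A + B = 2 and r₁A + r₂B = -4.
Since r₁ - r₂ = √32: A = (-4 - (2)r₂)/√32 = \frac{\sqrt{2}}{4} + 1, and B = 2 - A = 1 - \frac{\sqrt{2}}{4}.
So b(n) = \left(\frac{\sqrt{2}}{4} + 1\right)\left(-3 + 2 \sqrt{2}\right)^n + \left(1 - \frac{\sqrt{2}}{4}\right)\left(-3 - 2 \sqrt{2}\right)^n.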